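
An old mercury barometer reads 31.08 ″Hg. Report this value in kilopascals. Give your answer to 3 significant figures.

1 inHg = 3.38639 kPa, so 31.08 × 3.38639 = 105 kPa.

105 kPa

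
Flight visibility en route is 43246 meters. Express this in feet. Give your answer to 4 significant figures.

141900 ft

1 m = 3.28084 ft, so 43246 × 3.28084 = 141900 ft.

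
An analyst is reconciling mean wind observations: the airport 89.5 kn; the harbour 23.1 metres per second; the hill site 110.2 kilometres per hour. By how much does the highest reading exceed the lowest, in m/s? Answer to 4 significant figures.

22.94 m/s

the airport: 89.5 kt = 46.0428 m/s.
the hill site: 110.2 km/h = 30.6111 m/s.
Spread: 46.0428 − 23.1000 = 22.94 m/s.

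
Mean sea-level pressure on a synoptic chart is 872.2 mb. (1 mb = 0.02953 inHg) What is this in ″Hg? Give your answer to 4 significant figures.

25.76 inHg

1 mb = 0.02953 inHg, so 872.2 × 0.02953 = 25.76 inHg.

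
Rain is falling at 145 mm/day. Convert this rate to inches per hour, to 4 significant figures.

145 mm/day × 0.0393701 in/mm × 0.0416667 day/hour = 0.2379 in/hour.

0.2379 in/hour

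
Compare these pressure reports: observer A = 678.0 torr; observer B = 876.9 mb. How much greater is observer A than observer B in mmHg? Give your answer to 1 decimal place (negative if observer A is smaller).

observer B: 876.9 mb = 657.729 mmHg.
Difference: 678.000 − 657.729 = 20.3 mmHg.

20.3 mmHg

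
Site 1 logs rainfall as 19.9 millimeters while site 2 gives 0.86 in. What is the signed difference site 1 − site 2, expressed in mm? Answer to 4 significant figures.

-1.944 mm

site 2: 0.86 in = 21.84400 mm.
Difference: 19.90000 − 21.84400 = -1.944 mm.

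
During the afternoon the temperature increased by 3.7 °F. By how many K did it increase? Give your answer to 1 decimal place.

Converting a difference, only the 9/5 scale factor applies: ΔK = 3.7 × 0.5556 = 2.1 K.

2.1 K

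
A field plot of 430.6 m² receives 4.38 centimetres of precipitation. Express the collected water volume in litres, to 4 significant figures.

Depth: 4.38 cm × 10 = 43.8 mm.
1 mm over 1 m² is 1 L, so volume = 43.8 × 430.6 = 18860.28 L ≈ 18860 L.

18860 litres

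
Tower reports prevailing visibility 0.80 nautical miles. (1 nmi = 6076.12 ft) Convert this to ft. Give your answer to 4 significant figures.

4861 ft

1 nmi = 6076.12 ft, so 0.80 × 6076.12 = 4861 ft.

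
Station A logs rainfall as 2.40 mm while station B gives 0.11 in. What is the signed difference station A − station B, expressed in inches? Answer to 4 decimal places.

station A: 2.40 mm = 0.094488 in.
Difference: 0.094488 − 0.110000 = -0.0155 in.

-0.0155 in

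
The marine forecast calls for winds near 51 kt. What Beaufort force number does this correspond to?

51 kt lies in the Beaufort 10 band (storm, 48–55 kt).

Beaufort force 10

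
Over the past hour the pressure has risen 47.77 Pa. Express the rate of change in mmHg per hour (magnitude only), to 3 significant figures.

47.77 Pa / 1 h × 0.00750062 mmHg/Pa = 0.358 mmHg/h.

0.358 mmHg per hour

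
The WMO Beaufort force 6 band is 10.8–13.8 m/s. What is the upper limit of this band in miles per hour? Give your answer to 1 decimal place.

10.8–13.8 m/s × 2.237 = 24.2–30.9 mph.

30.9 mph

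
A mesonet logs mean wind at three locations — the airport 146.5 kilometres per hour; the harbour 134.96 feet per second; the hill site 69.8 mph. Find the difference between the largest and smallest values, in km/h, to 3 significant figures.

35.8 km/h

the harbour: 134.96 ft/s = 148.089 km/h.
the hill site: 69.8 mph = 112.332 km/h.
Spread: 148.089 − 112.332 = 35.8 km/h.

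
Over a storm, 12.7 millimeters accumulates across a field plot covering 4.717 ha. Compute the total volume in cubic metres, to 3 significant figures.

Area: 4.717 ha = 47170 m².
1 mm over 1 m² is 1 L, so volume = 12.7 × 47170 = 599059 L = 599 m³.

599 cubic metres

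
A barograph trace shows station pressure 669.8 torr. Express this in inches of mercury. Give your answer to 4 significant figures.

26.37 inHg

1 mmHg = 0.0393701 inHg, so 669.8 × 0.0393701 = 26.37 inHg.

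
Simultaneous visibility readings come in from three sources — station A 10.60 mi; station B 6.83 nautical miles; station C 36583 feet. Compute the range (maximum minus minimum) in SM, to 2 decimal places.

3.67 SM

station B: 6.83 nmi = 7.8598 SM.
station C: 36583 ft = 6.9286 SM.
Spread: 10.6000 − 6.9286 = 3.67 SM.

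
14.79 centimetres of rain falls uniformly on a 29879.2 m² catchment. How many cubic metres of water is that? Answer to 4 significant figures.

4419 cubic metres

Depth: 14.79 cm × 10 = 147.9 mm.
1 mm over 1 m² is 1 L, so volume = 147.9 × 29879.2 = 4419133.7 L = 4419 m³.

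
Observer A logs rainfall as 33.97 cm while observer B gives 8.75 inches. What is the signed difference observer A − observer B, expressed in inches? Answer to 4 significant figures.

4.624 in

observer A: 33.97 cm = 13.37402 in.
Difference: 13.37402 − 8.75000 = 4.624 in.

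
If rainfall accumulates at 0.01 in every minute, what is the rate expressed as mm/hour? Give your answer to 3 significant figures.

15.2 mm/hour

0.01 in/minute × 25.4 mm/in × 60 minute/hour = 15.2 mm/hour.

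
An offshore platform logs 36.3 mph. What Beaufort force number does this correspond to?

36.3 mph = 16.2 m/s, which is Beaufort 7 (near gale, 13.9–17.1 m/s).

Beaufort force 7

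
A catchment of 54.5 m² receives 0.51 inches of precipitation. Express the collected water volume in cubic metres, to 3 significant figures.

Depth: 0.51 in × 25.4 = 12.954 mm.
1 mm over 1 m² is 1 L, so volume = 12.954 × 54.5 = 705.993 L = 0.706 m³.

0.706 cubic metres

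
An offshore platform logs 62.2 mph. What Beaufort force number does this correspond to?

62.2 mph = 27.8 m/s, which is Beaufort 10 (storm, 24.5–28.4 m/s).

Beaufort force 10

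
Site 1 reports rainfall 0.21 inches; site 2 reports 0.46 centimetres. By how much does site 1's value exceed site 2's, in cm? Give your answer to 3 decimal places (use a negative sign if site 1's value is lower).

site 1: 0.21 in = 0.53340 cm.
Difference: 0.53340 − 0.46000 = 0.073 cm.

0.073 cm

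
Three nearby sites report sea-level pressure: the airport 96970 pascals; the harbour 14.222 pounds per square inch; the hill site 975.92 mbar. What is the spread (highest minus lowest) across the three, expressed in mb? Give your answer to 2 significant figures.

the airport: 96970 Pa = 969.70 mb.
the harbour: 14.222 psi = 980.57 mb.
Spread: 980.57 − 969.70 = 11 mb.

11 mb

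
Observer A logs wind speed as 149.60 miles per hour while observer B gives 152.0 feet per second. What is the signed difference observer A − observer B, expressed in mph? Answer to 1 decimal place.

observer B: 152.0 ft/s = 103.636 mph.
Difference: 149.600 − 103.636 = 46.0 mph.

46.0 mph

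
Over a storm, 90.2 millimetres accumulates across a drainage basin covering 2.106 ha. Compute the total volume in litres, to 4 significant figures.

Area: 2.106 ha = 21060 m².
1 mm over 1 m² is 1 L, so volume = 90.2 × 21060 = 1899612 L ≈ 1900000 L.

1900000 litres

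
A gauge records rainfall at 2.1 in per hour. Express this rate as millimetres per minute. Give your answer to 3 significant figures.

2.1 in/hour × 25.4 mm/in × 0.0166667 hour/minute = 0.889 mm/minute.

0.889 mm/minute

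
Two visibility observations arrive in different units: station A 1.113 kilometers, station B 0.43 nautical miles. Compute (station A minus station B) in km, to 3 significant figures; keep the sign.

0.317 km

station B: 0.43 nmi = 0.79636 km.
Difference: 1.11300 − 0.79636 = 0.317 km.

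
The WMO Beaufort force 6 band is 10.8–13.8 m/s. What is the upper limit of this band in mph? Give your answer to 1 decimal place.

30.9 mph

10.8–13.8 m/s × 2.237 = 24.2–30.9 mph.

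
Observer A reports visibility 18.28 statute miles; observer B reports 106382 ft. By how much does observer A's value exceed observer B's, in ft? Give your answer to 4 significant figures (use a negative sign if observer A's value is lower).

observer A: 18.28 SM = 96518.40 ft.
Difference: 96518.40 − 106382.00 = -9864 ft.

-9864 ft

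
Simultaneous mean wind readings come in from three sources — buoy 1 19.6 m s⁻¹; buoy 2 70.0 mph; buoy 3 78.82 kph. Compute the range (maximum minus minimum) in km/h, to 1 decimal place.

buoy 1: 19.6 m/s = 70.560 km/h.
buoy 2: 70.0 mph = 112.654 km/h.
Spread: 112.654 − 70.560 = 42.1 km/h.

42.1 km/h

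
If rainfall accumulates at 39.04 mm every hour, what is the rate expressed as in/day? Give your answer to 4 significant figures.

39.04 mm/hour × 0.0393701 in/mm × 24 hour/day = 36.89 in/day.

36.89 in/day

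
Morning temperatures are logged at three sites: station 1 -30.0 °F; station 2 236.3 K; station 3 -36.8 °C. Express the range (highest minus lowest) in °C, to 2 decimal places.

2.41 °C

station 1: -30.0 °F = -34.444 °C.
station 2: 236.3 K = -36.850 °C.
Spread: (-34.444) − (-36.850) = 2.406 °C.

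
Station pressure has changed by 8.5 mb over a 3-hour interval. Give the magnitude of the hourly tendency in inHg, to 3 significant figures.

8.5 mb / 3 h × 0.02953 inHg/mb = 0.0837 inHg/h.

0.0837 inHg per hour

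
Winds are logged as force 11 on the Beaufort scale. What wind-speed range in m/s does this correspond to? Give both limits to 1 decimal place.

28.5 to 32.6 m/s

Beaufort 11 (violent storm) spans 28.5–32.6 m/s.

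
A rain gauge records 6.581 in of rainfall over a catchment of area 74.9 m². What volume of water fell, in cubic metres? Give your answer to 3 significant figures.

12.5 cubic metres

Depth: 6.581 in × 25.4 = 167.1574 mm.
1 mm over 1 m² is 1 L, so volume = 167.1574 × 74.9 = 12520.089 L = 12.5 m³.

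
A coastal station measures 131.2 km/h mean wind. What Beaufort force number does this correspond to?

131.2 km/h = 36.4 m/s, which is Beaufort 12 (hurricane force, ≥32.7 m/s).

Beaufort force 12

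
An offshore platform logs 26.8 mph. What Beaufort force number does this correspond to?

26.8 mph = 12.0 m/s, which is Beaufort 6 (strong breeze, 10.8–13.8 m/s).

Beaufort force 6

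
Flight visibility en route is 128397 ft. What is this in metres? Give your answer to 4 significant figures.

1 ft = 0.3048 m, so 128397 × 0.3048 = 39140 m.

39140 m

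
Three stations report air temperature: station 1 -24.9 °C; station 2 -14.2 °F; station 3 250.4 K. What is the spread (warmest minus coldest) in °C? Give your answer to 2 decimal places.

station 2: -14.2 °F = -25.667 °C.
station 3: 250.4 K = -22.750 °C.
Spread: (-22.750) − (-25.667) = 2.917 °C.

2.92 °C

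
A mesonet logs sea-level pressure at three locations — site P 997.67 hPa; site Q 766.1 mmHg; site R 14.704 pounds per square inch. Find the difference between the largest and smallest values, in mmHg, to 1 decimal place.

17.8 mmHg

site P: 997.67 hPa = 748.314 mmHg.
site R: 14.704 psi = 760.416 mmHg.
Spread: 766.100 − 748.314 = 17.8 mmHg.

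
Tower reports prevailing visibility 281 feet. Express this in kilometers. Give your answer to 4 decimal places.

0.0856 km

1 ft = 0.0003048 km, so 281 × 0.0003048 = 0.0856 km.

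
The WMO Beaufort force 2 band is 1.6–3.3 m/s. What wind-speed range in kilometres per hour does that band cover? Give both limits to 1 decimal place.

5.8 to 11.9 km/h

1.6–3.3 m/s × 3.6 = 5.8–11.9 km/h.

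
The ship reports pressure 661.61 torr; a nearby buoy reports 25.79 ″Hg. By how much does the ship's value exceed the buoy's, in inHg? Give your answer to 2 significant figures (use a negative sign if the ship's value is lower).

the ship: 661.61 mmHg = 26.0476 inHg.
Difference: 26.0476 − 25.7900 = 0.26 inHg.

0.26 inHg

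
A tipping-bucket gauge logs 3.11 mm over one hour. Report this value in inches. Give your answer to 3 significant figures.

1 mm = 0.0393701 in, so 3.11 × 0.0393701 = 0.122 in.

0.122 in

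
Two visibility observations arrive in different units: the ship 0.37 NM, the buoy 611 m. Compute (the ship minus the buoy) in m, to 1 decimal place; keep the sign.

the ship: 0.37 nmi = 685.240 m.
Difference: 685.240 − 611.000 = 74.2 m.

74.2 m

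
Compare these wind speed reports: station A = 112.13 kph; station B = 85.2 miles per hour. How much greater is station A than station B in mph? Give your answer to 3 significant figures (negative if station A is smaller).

station A: 112.13 km/h = 69.674 mph.
Difference: 69.674 − 85.200 = -15.5 mph.

-15.5 mph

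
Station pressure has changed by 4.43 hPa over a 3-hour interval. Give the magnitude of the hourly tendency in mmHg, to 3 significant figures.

1.11 mmHg per hour

4.43 hPa / 3 h × 0.750062 mmHg/hPa = 1.11 mmHg/h.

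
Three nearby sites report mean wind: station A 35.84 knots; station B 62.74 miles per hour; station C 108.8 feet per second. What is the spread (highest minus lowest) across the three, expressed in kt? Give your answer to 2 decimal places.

station B: 62.74 mph = 54.5196 kt.
station C: 108.8 ft/s = 64.4622 kt.
Spread: 64.4622 − 35.8400 = 28.62 kt.

28.62 kt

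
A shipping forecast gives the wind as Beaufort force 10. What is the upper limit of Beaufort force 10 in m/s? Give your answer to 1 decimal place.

Beaufort 10 (storm) spans 24.5–28.4 m/s.

28.4 m/s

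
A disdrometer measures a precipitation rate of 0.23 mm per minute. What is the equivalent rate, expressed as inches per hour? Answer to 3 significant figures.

0.543 in/hour

0.23 mm/minute × 0.0393701 in/mm × 60 minute/hour = 0.543 in/hour.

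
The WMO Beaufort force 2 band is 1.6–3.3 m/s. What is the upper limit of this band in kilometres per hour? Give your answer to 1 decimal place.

11.9 km/h

1.6–3.3 m/s × 3.6 = 5.8–11.9 km/h.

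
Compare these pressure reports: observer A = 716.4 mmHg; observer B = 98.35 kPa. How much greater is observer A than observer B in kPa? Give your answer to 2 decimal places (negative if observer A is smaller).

observer A: 716.4 mmHg = 95.5122 kPa.
Difference: 95.5122 − 98.3500 = -2.84 kPa.

-2.84 kPa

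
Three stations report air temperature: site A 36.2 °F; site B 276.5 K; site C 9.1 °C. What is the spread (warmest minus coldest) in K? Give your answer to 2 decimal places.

site A: 36.2 °F = 2.333 °C.
site B: 276.5 K = 3.350 °C.
Spread: 9.100 − 2.333 = 6.767 °C.

6.77 K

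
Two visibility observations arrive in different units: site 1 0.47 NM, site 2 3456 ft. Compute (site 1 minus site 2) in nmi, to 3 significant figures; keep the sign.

-0.0988 nmi

site 2: 3456 ft = 0.568784 nmi.
Difference: 0.470000 − 0.568784 = -0.0988 nmi.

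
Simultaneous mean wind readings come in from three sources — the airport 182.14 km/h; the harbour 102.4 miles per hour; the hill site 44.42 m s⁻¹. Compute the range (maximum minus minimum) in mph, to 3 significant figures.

13.8 mph

the airport: 182.14 km/h = 113.177 mph.
the hill site: 44.42 m/s = 99.365 mph.
Spread: 113.177 − 99.365 = 13.8 mph.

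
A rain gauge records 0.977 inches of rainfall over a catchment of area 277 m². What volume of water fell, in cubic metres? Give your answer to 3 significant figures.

Depth: 0.977 in × 25.4 = 24.8158 mm.
1 mm over 1 m² is 1 L, so volume = 24.8158 × 277 = 6873.9766 L = 6.87 m³.

6.87 cubic metres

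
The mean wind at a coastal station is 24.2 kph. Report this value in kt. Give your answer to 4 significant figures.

13.07 kt

1 km/h = 0.539957 kt, so 24.2 × 0.539957 = 13.07 kt.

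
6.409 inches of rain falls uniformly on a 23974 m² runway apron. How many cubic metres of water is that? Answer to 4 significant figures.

Depth: 6.409 in × 25.4 = 162.7886 mm.
1 mm over 1 m² is 1 L, so volume = 162.7886 × 23974 = 3902693.9 L = 3903 m³.

3903 cubic metres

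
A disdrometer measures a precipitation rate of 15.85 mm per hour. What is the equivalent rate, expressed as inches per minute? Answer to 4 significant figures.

0.01040 in/minute

15.85 mm/hour × 0.0393701 in/mm × 0.0166667 hour/minute = 0.01040 in/minute.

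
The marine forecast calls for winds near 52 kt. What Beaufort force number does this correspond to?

52 kt lies in the Beaufort 10 band (storm, 48–55 kt).

Beaufort force 10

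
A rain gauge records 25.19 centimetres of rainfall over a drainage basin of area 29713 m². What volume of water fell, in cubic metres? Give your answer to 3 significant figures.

Depth: 25.19 cm × 10 = 251.9 mm.
1 mm over 1 m² is 1 L, so volume = 251.9 × 29713 = 7484704.7 L = 7480 m³.

7480 cubic metres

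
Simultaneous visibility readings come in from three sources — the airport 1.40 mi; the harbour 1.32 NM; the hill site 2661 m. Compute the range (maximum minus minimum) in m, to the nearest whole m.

408 m

the airport: 1.40 SM = 2253.08 m.
the harbour: 1.32 nmi = 2444.64 m.
Spread: 2661.00 − 2253.08 = 408 m.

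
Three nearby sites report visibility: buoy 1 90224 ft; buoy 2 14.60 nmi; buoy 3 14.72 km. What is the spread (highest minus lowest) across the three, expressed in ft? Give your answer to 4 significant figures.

41930 ft

buoy 2: 14.60 nmi = 88711.29 ft.
buoy 3: 14.72 km = 48293.96 ft.
Spread: 90224.00 − 48293.96 = 41930 ft.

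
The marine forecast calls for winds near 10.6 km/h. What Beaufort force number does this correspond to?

Beaufort force 2

10.6 km/h = 2.9 m/s, which is Beaufort 2 (light breeze, 1.6–3.3 m/s).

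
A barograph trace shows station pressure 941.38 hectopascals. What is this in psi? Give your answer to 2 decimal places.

1 hPa = 0.0145038 psi, so 941.38 × 0.0145038 = 13.65 psi.

13.65 psi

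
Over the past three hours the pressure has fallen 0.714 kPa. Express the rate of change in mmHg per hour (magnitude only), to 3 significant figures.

0.714 kPa / 3 h × 7.50062 mmHg/kPa = 1.79 mmHg/h.

1.79 mmHg per hour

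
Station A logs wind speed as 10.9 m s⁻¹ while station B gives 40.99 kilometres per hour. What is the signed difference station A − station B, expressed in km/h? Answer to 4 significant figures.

-1.750 km/h

station A: 10.9 m/s = 39.24000 km/h.
Difference: 39.24000 − 40.99000 = -1.750 km/h.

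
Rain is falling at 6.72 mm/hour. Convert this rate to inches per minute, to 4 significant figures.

0.004409 in/minute

6.72 mm/hour × 0.0393701 in/mm × 0.0166667 hour/minute = 0.004409 in/minute.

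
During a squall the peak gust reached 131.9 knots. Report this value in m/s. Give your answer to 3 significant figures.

67.9 m/s

1 kt = 0.514444 m/s, so 131.9 × 0.514444 = 67.9 m/s.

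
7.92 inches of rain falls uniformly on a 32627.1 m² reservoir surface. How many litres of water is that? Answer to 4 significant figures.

6564000 litres

Depth: 7.92 in × 25.4 = 201.168 mm.
1 mm over 1 m² is 1 L, so volume = 201.168 × 32627.1 = 6563528.5 L ≈ 6564000 L.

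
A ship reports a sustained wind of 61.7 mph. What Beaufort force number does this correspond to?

Beaufort force 10

61.7 mph = 27.6 m/s, which is Beaufort 10 (storm, 24.5–28.4 m/s).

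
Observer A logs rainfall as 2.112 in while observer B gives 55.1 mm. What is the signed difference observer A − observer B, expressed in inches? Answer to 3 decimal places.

-0.057 in

observer B: 55.1 mm = 2.16929 in.
Difference: 2.11200 − 2.16929 = -0.057 in.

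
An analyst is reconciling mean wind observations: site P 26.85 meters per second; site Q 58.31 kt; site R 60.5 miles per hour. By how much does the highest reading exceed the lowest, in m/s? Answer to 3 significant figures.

site Q: 58.31 kt = 29.9973 m/s.
site R: 60.5 mph = 27.0459 m/s.
Spread: 29.9973 − 26.8500 = 3.15 m/s.

3.15 m/s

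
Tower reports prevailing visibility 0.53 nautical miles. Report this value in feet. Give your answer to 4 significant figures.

1 nmi = 6076.12 ft, so 0.53 × 6076.12 = 3220 ft.

3220 ft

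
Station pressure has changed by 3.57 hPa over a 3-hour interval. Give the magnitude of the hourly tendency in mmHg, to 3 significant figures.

3.57 hPa / 3 h × 0.750062 mmHg/hPa = 0.893 mmHg/h.

0.893 mmHg per hour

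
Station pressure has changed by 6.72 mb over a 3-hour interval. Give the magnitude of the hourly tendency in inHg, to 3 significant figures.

0.0661 inHg per hour

6.72 mb / 3 h × 0.02953 inHg/mb = 0.0661 inHg/h.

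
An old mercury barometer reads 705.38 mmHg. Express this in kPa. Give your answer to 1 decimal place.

1 mmHg = 0.133322 kPa, so 705.38 × 0.133322 = 94.0 kPa.

94.0 kPa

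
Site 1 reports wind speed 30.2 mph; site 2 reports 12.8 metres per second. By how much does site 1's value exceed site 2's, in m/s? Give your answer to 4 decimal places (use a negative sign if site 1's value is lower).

site 1: 30.2 mph = 13.500608 m/s.
Difference: 13.500608 − 12.800000 = 0.7006 m/s.

0.7006 m/s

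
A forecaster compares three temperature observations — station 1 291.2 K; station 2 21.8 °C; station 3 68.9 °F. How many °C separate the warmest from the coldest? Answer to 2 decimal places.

station 1: 291.2 K = 18.050 °C.
station 3: 68.9 °F = 20.500 °C.
Spread: 21.800 − 18.050 = 3.750 °C.

3.75 °C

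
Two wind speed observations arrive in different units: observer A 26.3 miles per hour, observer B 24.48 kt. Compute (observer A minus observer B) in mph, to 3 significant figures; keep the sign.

observer B: 24.48 kt = 28.1711 mph.
Difference: 26.3000 − 28.1711 = -1.87 mph.

-1.87 mph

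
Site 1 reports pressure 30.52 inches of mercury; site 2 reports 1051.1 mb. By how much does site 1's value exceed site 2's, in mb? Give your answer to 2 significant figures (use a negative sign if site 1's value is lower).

-18 mb

site 1: 30.52 inHg = 1033.53 mb.
Difference: 1033.53 − 1051.10 = -18 mb.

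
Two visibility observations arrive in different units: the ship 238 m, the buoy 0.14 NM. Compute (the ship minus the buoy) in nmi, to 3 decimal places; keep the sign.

-0.011 nmi

the ship: 238 m = 0.12851 nmi.
Difference: 0.12851 − 0.14000 = -0.011 nmi.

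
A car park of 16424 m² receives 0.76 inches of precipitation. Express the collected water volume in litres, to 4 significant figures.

317000 litres

Depth: 0.76 in × 25.4 = 19.304 mm.
1 mm over 1 m² is 1 L, so volume = 19.304 × 16424 = 317048.9 L ≈ 317000 L.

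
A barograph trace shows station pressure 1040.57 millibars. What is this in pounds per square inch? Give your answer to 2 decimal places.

1 mb = 0.0145038 psi, so 1040.57 × 0.0145038 = 15.09 psi.

15.09 psi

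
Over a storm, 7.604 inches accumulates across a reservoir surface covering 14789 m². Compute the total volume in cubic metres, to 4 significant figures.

2856 cubic metres

Depth: 7.604 in × 25.4 = 193.1416 mm.
1 mm over 1 m² is 1 L, so volume = 193.1416 × 14789 = 2856371.1 L = 2856 m³.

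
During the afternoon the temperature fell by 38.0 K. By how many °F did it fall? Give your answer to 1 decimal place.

68.4 °F

Converting a difference, only the 9/5 scale factor applies: Δ°F = 38.0 × 1.8 = 68.4 °F.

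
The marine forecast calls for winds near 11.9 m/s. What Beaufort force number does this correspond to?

Beaufort force 6

11.9 m/s lies in the Beaufort 6 band (strong breeze, 10.8–13.8 m/s).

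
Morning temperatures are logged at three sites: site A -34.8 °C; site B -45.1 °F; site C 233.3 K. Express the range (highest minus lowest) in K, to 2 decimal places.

8.03 K

site B: -45.1 °F = -42.833 °C.
site C: 233.3 K = -39.850 °C.
Spread: (-34.800) − (-42.833) = 8.033 °C.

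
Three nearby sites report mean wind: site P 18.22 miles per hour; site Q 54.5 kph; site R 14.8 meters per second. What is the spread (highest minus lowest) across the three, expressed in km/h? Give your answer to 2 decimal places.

site P: 18.22 mph = 29.3222 km/h.
site R: 14.8 m/s = 53.2800 km/h.
Spread: 54.5000 − 29.3222 = 25.18 km/h.

25.18 km/h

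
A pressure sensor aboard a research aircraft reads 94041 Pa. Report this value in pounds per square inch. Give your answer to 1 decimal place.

13.6 psi

1 Pa = 0.000145038 psi, so 94041 × 0.000145038 = 13.6 psi.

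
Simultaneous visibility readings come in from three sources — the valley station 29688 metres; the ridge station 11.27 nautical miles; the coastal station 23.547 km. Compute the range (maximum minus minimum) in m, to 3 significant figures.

the ridge station: 11.27 nmi = 20872.04 m.
the coastal station: 23.547 km = 23547.00 m.
Spread: 29688.00 − 20872.04 = 8820 m.

8820 m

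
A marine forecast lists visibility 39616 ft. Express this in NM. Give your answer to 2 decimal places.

1 ft = 0.000164579 nmi, so 39616 × 0.000164579 = 6.52 nmi.

6.52 nmi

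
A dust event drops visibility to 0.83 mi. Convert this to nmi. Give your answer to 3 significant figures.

1 SM = 0.868976 nmi, so 0.83 × 0.868976 = 0.721 nmi.

0.721 nmi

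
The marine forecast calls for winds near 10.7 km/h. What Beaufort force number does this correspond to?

Beaufort force 2

10.7 km/h = 3.0 m/s, which is Beaufort 2 (light breeze, 1.6–3.3 m/s).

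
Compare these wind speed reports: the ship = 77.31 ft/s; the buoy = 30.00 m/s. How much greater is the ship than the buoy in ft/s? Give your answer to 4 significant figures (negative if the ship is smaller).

the buoy: 30.00 m/s = 98.4252 ft/s.
Difference: 77.3100 − 98.4252 = -21.12 ft/s.

-21.12 ft/s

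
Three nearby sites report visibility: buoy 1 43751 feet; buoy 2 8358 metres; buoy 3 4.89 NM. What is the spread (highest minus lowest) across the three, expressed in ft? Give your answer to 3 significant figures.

16300 ft

buoy 2: 8358 m = 27421.26 ft.
buoy 3: 4.89 nmi = 29712.20 ft.
Spread: 43751.00 − 27421.26 = 16300 ft.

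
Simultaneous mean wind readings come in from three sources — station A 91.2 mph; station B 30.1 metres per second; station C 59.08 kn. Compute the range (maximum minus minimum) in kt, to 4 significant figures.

station A: 91.2 mph = 79.2506 kt.
station B: 30.1 m/s = 58.5097 kt.
Spread: 79.2506 − 58.5097 = 20.74 kt.

20.74 kt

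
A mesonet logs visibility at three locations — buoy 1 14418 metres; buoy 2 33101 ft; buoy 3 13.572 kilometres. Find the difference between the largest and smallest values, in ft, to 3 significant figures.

buoy 1: 14418 m = 47303.15 ft.
buoy 3: 13.572 km = 44527.56 ft.
Spread: 47303.15 − 33101.00 = 14200 ft.

14200 ft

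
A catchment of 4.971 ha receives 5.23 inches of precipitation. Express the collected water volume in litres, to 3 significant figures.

Depth: 5.23 in × 25.4 = 132.842 mm.
Area: 4.971 ha = 49710 m².
1 mm over 1 m² is 1 L, so volume = 132.842 × 49710 = 6603575.8 L ≈ 6600000 L.

6600000 litres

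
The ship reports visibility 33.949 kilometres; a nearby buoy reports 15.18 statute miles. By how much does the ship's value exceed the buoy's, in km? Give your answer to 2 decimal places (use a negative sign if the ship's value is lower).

the buoy: 15.18 SM = 24.4298 km.
Difference: 33.9490 − 24.4298 = 9.52 km.

9.52 km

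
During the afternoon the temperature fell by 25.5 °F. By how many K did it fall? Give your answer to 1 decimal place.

14.2 K

A change of 1 °C equals a change of 1.8 °F: ΔK = 25.5 × 0.5556 = 14.2 K.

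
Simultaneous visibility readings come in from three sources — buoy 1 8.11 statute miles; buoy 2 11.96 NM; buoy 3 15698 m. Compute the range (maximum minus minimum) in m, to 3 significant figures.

buoy 1: 8.11 SM = 13051.78 m.
buoy 2: 11.96 nmi = 22149.92 m.
Spread: 22149.92 − 13051.78 = 9100 m.

9100 m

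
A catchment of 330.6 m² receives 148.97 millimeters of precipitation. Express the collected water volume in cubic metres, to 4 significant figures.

49.25 cubic metres

1 mm over 1 m² is 1 L, so volume = 148.97 × 330.6 = 49249.482 L = 49.25 m³.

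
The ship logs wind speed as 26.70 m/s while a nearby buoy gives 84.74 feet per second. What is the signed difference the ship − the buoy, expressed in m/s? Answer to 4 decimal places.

0.8712 m/s

the buoy: 84.74 ft/s = 25.828752 m/s.
Difference: 26.700000 − 25.828752 = 0.8712 m/s.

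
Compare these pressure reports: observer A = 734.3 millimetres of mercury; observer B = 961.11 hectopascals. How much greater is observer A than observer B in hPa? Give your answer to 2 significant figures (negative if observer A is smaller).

18 hPa

observer A: 734.3 mmHg = 978.99 hPa.
Difference: 978.99 − 961.11 = 18 hPa.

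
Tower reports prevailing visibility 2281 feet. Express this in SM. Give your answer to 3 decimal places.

0.432 SM

1 ft = 0.000189394 SM, so 2281 × 0.000189394 = 0.432 SM.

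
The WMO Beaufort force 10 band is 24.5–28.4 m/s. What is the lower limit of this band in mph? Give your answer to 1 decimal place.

54.8 mph

24.5–28.4 m/s × 2.237 = 54.8–63.5 mph.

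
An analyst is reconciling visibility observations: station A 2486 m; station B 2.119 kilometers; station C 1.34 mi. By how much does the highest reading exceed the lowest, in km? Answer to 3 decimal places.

station A: 2486 m = 2.48600 km.
station C: 1.34 SM = 2.15652 km.
Spread: 2.48600 − 2.11900 = 0.367 km.

0.367 km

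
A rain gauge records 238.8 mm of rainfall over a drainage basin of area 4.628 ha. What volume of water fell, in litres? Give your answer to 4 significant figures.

Area: 4.628 ha = 46280 m².
1 mm over 1 m² is 1 L, so volume = 238.8 × 46280 = 11051664 L ≈ 11050000 L.

11050000 litres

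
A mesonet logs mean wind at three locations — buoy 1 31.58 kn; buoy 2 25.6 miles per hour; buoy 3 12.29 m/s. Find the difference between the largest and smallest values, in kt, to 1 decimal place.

9.3 kt

buoy 2: 25.6 mph = 22.246 kt.
buoy 3: 12.29 m/s = 23.890 kt.
Spread: 31.580 − 22.246 = 9.3 kt.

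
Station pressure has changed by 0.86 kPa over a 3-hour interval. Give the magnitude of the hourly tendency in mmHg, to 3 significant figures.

0.86 kPa / 3 h × 7.50062 mmHg/kPa = 2.15 mmHg/h.

2.15 mmHg per hour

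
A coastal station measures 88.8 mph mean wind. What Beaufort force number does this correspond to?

88.8 mph = 39.7 m/s, which is Beaufort 12 (hurricane force, ≥32.7 m/s).

Beaufort force 12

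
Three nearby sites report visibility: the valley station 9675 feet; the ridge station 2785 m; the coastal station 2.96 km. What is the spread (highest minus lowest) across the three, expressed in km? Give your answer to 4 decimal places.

0.1750 km

the valley station: 9675 ft = 2.948940 km.
the ridge station: 2785 m = 2.785000 km.
Spread: 2.960000 − 2.785000 = 0.1750 km.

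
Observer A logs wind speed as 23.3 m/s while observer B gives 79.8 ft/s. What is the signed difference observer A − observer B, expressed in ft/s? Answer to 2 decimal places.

-3.36 ft/s

observer A: 23.3 m/s = 76.4436 ft/s.
Difference: 76.4436 − 79.8000 = -3.36 ft/s.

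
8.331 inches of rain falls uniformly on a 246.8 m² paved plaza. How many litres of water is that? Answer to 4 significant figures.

52220 litres

Depth: 8.331 in × 25.4 = 211.6074 mm.
1 mm over 1 m² is 1 L, so volume = 211.6074 × 246.8 = 52224.706 L ≈ 52220 L.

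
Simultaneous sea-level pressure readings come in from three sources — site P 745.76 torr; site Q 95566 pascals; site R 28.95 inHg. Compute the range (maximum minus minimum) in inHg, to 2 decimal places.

1.14 inHg

site P: 745.76 mmHg = 29.3606 inHg.
site Q: 95566 Pa = 28.2206 inHg.
Spread: 29.3606 − 28.2206 = 1.14 inHg.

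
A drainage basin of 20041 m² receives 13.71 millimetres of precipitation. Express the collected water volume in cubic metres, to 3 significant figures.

1 mm over 1 m² is 1 L, so volume = 13.71 × 20041 = 274762.11 L = 275 m³.

275 cubic metres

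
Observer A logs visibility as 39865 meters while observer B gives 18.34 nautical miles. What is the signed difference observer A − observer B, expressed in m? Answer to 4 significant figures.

5899 m

observer B: 18.34 nmi = 33965.68 m.
Difference: 39865.00 − 33965.68 = 5899 m.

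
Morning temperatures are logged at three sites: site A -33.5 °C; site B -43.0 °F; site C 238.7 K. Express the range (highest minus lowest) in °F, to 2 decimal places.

site B: -43.0 °F = -41.667 °C.
site C: 238.7 K = -34.450 °C.
Spread: (-33.500) − (-41.667) = 8.167 °C = 14.70 °F.

14.70 °F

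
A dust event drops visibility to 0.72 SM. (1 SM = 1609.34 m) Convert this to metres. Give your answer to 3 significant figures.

1 SM = 1609.34 m, so 0.72 × 1609.34 = 1160 m.

1160 m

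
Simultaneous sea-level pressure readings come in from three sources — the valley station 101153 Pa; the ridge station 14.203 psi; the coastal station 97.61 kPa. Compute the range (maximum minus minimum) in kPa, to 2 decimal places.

the valley station: 101153 Pa = 101.1530 kPa.
the ridge station: 14.203 psi = 97.9262 kPa.
Spread: 101.1530 − 97.6100 = 3.54 kPa.

3.54 kPa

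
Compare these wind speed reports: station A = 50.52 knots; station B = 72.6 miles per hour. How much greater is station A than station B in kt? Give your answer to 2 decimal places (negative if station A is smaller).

-12.57 kt

station B: 72.6 mph = 63.0877 kt.
Difference: 50.5200 − 63.0877 = -12.57 kt.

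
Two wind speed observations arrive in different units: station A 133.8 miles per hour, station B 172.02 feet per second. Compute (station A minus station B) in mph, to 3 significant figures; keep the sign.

station B: 172.02 ft/s = 117.286 mph.
Difference: 133.800 − 117.286 = 16.5 mph.

16.5 mph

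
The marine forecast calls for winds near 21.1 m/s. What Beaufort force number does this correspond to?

Beaufort force 9

21.1 m/s lies in the Beaufort 9 band (strong gale, 20.8–24.4 m/s).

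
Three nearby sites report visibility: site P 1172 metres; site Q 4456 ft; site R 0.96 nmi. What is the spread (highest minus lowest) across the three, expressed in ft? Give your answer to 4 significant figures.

1988 ft

site P: 1172 m = 3845.14 ft.
site R: 0.96 nmi = 5833.07 ft.
Spread: 5833.07 − 3845.14 = 1988 ft.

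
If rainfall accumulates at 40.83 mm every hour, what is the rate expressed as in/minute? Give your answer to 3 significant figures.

40.83 mm/hour × 0.0393701 in/mm × 0.0166667 hour/minute = 0.0268 in/minute.

0.0268 in/minute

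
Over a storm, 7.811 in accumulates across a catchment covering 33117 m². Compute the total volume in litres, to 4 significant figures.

6570000 litres

Depth: 7.811 in × 25.4 = 198.3994 mm.
1 mm over 1 m² is 1 L, so volume = 198.3994 × 33117 = 6570392.9 L ≈ 6570000 L.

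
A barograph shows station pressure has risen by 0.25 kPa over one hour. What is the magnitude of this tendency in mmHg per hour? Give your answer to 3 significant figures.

1.88 mmHg per hour

0.25 kPa / 1 h × 7.50062 mmHg/kPa = 1.88 mmHg/h.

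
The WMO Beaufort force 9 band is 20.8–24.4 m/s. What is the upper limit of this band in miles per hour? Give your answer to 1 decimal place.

20.8–24.4 m/s × 2.237 = 46.5–54.6 mph.

54.6 mph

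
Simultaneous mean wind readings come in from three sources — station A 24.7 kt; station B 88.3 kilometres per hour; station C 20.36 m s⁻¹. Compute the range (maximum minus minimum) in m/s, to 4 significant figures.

station A: 24.7 kt = 12.7068 m/s.
station B: 88.3 km/h = 24.5278 m/s.
Spread: 24.5278 − 12.7068 = 11.82 m/s.

11.82 m/s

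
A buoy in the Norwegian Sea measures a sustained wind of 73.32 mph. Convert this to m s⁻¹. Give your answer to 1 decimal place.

32.8 m/s

1 mph = 0.44704 m/s, so 73.32 × 0.44704 = 32.8 m/s.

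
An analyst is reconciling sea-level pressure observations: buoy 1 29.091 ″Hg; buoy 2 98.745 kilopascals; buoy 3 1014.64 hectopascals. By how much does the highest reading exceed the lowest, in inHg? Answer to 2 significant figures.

buoy 2: 98.745 kPa = 29.1594 inHg.
buoy 3: 1014.64 hPa = 29.9623 inHg.
Spread: 29.9623 − 29.0910 = 0.87 inHg.

0.87 inHg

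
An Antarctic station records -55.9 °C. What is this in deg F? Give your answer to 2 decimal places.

-68.62 °F

°F = °C × 9/5 + 32 = -55.9 × 1.8 + 32 = -68.62 °F.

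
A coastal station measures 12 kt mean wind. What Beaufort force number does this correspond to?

12 kt lies in the Beaufort 4 band (moderate breeze, 11–16 kt).

Beaufort force 4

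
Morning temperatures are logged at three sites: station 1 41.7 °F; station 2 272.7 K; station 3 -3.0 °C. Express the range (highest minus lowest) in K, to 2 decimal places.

8.39 K

station 1: 41.7 °F = 5.389 °C.
station 2: 272.7 K = -0.450 °C.
Spread: 5.389 − (-3.000) = 8.389 °C.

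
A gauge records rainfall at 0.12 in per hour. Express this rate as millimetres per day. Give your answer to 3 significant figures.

0.12 in/hour × 25.4 mm/in × 24 hour/day = 73.2 mm/day.

73.2 mm/day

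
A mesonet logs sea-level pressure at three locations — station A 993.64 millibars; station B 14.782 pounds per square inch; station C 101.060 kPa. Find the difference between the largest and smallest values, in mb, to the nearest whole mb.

26 mb

station B: 14.782 psi = 1019.18 mb.
station C: 101.060 kPa = 1010.60 mb.
Spread: 1019.18 − 993.64 = 26 mb.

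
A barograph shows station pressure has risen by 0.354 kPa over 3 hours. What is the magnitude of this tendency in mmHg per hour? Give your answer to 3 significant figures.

0.885 mmHg per hour

0.354 kPa / 3 h × 7.50062 mmHg/kPa = 0.885 mmHg/h.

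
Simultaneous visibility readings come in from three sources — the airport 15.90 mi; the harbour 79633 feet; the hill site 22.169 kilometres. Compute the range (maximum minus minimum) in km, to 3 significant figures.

3.42 km

the airport: 15.90 SM = 25.5886 km.
the harbour: 79633 ft = 24.2721 km.
Spread: 25.5886 − 22.1690 = 3.42 km.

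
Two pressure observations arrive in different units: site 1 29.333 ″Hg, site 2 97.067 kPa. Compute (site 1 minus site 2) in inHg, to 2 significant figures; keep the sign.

0.67 inHg

site 2: 97.067 kPa = 28.6639 inHg.
Difference: 29.3330 − 28.6639 = 0.67 inHg.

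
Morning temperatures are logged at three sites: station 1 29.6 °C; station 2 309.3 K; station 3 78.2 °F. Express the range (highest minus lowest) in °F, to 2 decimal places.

18.87 °F

station 2: 309.3 K = 36.150 °C.
station 3: 78.2 °F = 25.667 °C.
Spread: 36.150 − 25.667 = 10.483 °C = 18.87 °F.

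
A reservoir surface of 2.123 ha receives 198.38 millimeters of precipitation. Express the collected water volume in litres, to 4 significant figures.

Area: 2.123 ha = 21230 m².
1 mm over 1 m² is 1 L, so volume = 198.38 × 21230 = 4211607.4 L ≈ 4212000 L.

4212000 litres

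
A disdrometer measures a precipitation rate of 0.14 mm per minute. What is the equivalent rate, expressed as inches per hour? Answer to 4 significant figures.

0.14 mm/minute × 0.0393701 in/mm × 60 minute/hour = 0.3307 in/hour.

0.3307 in/hour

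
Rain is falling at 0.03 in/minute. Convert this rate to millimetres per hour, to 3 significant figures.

45.7 mm/hour

0.03 in/minute × 25.4 mm/in × 60 minute/hour = 45.7 mm/hour.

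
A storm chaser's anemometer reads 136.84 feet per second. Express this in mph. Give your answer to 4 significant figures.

93.30 mph

1 ft/s = 0.681818 mph, so 136.84 × 0.681818 = 93.30 mph.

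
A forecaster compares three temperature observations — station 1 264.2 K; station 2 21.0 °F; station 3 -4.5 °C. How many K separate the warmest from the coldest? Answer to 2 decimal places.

4.45 K

station 1: 264.2 K = -8.950 °C.
station 2: 21.0 °F = -6.111 °C.
Spread: (-4.500) − (-8.950) = 4.450 °C.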